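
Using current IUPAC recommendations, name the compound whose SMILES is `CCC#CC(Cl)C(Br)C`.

Counting along the main chain through the multiple bond gives 7 carbons: the parent is heptane.
A C≡C triple bond in the chain gives the infix -yne-.
Choose the numbering such that numbering from this end puts the triple bond at C-3 rather than C-4.
With this numbering: the triple bond between C-3 and C-4; a bromo group at C-6; a chloro group at C-5.
Prefixes are listed alphabetically: bromo, chloro.
The name is 6-bromo-5-chlorohept-3-yne.

6-bromo-5-chlorohept-3-yne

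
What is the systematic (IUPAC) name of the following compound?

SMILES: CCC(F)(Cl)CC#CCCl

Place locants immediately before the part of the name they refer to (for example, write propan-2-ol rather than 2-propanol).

Counting along the main chain through the multiple bond gives 7 carbons: the parent is heptane.
The chain contains a C≡C triple bond, so the unsaturation ending is -yne.
Number the chain so that numbering from this end puts the triple bond at C-2 rather than C-5.
That gives the triple bond between C-2 and C-3; chloro groups at C-1 and C-5; a fluoro group at C-5.
Prefixes are listed alphabetically: chloro, fluoro.
Putting it together: 1,5-dichloro-5-fluorohept-2-yne.

1,5-dichloro-5-fluorohept-2-yne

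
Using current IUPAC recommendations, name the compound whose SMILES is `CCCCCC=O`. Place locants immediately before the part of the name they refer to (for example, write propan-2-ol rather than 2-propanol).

hexanal

The longest chain bearing the –CHO group is 6 carbons long (hexane).
The principal characteristic group is an aldehyde (terminal –CHO), named with the suffix -al.
The numbering direction is chosen so that the aldehyde carbon is C-1 by definition.
Assembling the pieces gives hexanal.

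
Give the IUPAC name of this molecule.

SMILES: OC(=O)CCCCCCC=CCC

Counting along the main chain through the –COOH group and the multiple bond gives 11 carbons: the parent is undecane.
The highest-priority functional group is a carboxylic acid (terminal –COOH), so the name ends in -oic acid.
A C=C double bond in the chain gives the infix -ene-.
Choose the numbering such that the carboxylic acid carbon is C-1 by definition.
That gives the double bond between C-8 and C-9.
Putting it together: undec-8-enoic acid.

undec-8-enoic acid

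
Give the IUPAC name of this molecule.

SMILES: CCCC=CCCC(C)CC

The longest carbon chain that includes the multiple bond has 10 carbons, so the parent hydride is decane.
There is one C=C double bond, indicated by the ending -ene.
Choose the numbering such that numbering from this end puts the double bond at C-4 rather than C-6.
With this numbering: the double bond between C-4 and C-5; a methyl group at C-8.
Assembling the pieces gives 8-methyldec-4-ene.

8-methyldec-4-ene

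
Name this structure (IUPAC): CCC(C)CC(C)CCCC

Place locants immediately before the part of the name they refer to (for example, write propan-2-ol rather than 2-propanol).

3,5-dimethylnonane

The longest carbon chain is 9 atoms: the parent is nonane.
Number the chain so that the substituent locant set {3,5} is lower than {5,7} at the first point of difference.
This places methyl groups at C-3 and C-5.
Putting it together: 3,5-dimethylnonane.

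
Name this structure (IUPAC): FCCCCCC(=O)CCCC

10-fluorodecan-5-one

The longest chain bearing the carbonyl is 10 carbons long (decane).
A ketone (C=O on an internal carbon) is the principal characteristic group, giving the suffix -one.
Choose the numbering such that numbering from this end puts the carbonyl group at C-5 rather than C-6.
This places the carbonyl at C-5; a fluoro group at C-10.
The name is 10-fluorodecan-5-one.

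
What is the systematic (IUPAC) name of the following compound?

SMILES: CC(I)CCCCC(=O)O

The longest chain bearing the –COOH group is 7 carbons long (heptane).
A carboxylic acid (terminal –COOH) is the principal characteristic group, giving the suffix -oic acid.
Choose the numbering such that the carboxylic acid carbon is C-1 by definition.
This places an iodo group at C-6.
Putting it together: 6-iodoheptanoic acid.

6-iodoheptanoic acid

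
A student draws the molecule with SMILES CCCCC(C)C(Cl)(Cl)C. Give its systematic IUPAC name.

The parent chain contains 7 carbons (heptane).
Number the chain so that the substituent locant set {2,2,3} is lower than {5,6,6} at the first point of difference.
That gives two chloro groups at C-2; a methyl group at C-3.
The substituents are ordered alphabetically, ignoring any di-/tri- multipliers.
Assembling the pieces gives 2,2-dichloro-3-methylheptane.

2,2-dichloro-3-methylheptane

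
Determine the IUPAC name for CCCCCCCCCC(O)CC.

dodecan-3-ol

The longest carbon chain that includes the –OH group has 12 carbons, so the parent hydride is dodecane.
An alcohol (–OH) is the principal characteristic group, giving the suffix -ol.
The numbering direction is chosen so that numbering from this end puts the hydroxyl group at C-3 rather than C-10.
This places the hydroxyl at C-3.
Putting it together: dodecan-3-ol.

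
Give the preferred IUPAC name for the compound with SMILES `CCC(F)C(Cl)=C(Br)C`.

2-bromo-3-chloro-4-fluorohex-2-ene

The longest chain bearing the multiple bond is 6 carbons long (hexane).
There is one C=C double bond, indicated by the ending -ene.
Number the chain so that numbering from this end puts the double bond at C-2 rather than C-4.
That gives the double bond between C-2 and C-3; a bromo group at C-2; a chloro group at C-3; a fluoro group at C-4.
The substituents are ordered alphabetically, ignoring any di-/tri- multipliers.
The name is 2-bromo-3-chloro-4-fluorohex-2-ene.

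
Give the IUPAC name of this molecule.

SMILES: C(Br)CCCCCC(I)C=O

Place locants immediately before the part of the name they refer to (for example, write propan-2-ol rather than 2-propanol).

8-bromo-2-iodooctanal

The longest chain bearing the –CHO group is 8 carbons long (octane).
An aldehyde (terminal –CHO) is the principal characteristic group, giving the suffix -al.
The numbering direction is chosen so that the aldehyde carbon is C-1 by definition.
With this numbering: a bromo group at C-8; an iodo group at C-2.
Prefixes are listed alphabetically: bromo, iodo.
Putting it together: 8-bromo-2-iodooctanal.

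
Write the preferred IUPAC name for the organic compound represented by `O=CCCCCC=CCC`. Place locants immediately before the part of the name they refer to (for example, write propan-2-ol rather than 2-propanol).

The longest carbon chain that includes the –CHO group and the multiple bond has 9 carbons, so the parent hydride is nonane.
The principal characteristic group is an aldehyde (terminal –CHO), named with the suffix -al.
A C=C double bond in the chain gives the infix -ene-.
Number the chain so that the aldehyde carbon is C-1 by definition.
This places the double bond between C-6 and C-7.
Putting it together: non-6-enal.

non-6-enal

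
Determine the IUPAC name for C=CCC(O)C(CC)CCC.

Counting along the main chain through the –OH group and the multiple bond gives 8 carbons: the parent is octane.
The principal characteristic group is an alcohol (–OH), named with the suffix -ol.
A C=C double bond in the chain gives the infix -ene-.
The numbering direction is chosen so that numbering from this end puts the hydroxyl group at C-4 rather than C-5.
With this numbering: the hydroxyl at C-4; the double bond between C-1 and C-2; an ethyl group at C-5.
Assembling the pieces gives 5-ethyloct-1-en-4-ol.

5-ethyloct-1-en-4-ol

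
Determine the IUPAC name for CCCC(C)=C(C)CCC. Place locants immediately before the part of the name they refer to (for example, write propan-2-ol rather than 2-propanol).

Counting along the main chain through the multiple bond gives 8 carbons: the parent is octane.
There is one C=C double bond, indicated by the ending -ene.
The molecule is symmetric, so either numbering direction gives the same locants.
With this numbering: the double bond between C-4 and C-5; methyl groups at C-4 and C-5.
Putting it together: 4,5-dimethyloct-4-ene.

4,5-dimethyloct-4-ene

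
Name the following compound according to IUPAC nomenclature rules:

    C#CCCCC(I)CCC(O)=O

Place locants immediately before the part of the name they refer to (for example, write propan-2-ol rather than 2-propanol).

4-iodonon-8-ynoic acid

Counting along the main chain through the –COOH group and the multiple bond gives 9 carbons: the parent is nonane.
The principal characteristic group is a carboxylic acid (terminal –COOH), named with the suffix -oic acid.
A C≡C triple bond in the chain gives the infix -yne-.
The numbering direction is chosen so that the carboxylic acid carbon is C-1 by definition.
That gives the triple bond between C-8 and C-9; an iodo group at C-4.
Assembling the pieces gives 4-iodonon-8-ynoic acid.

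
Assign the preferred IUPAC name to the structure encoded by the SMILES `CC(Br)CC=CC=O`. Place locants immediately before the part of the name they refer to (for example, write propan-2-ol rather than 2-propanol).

5-bromohex-2-enal

The longest chain bearing the –CHO group and the multiple bond is 6 carbons long (hexane).
An aldehyde (terminal –CHO) is the principal characteristic group, giving the suffix -al.
The chain contains a C=C double bond, so the unsaturation ending is -ene.
Choose the numbering such that the aldehyde carbon is C-1 by definition.
This places the double bond between C-2 and C-3; a bromo group at C-5.
Putting it together: 5-bromohex-2-enal.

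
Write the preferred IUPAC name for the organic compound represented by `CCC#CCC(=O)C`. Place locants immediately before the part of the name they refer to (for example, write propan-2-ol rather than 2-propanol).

hept-4-yn-2-one

The longest chain bearing the carbonyl and the multiple bond is 7 carbons long (heptane).
The principal characteristic group is a ketone (C=O on an internal carbon), named with the suffix -one.
A C≡C triple bond in the chain gives the infix -yne-.
Choose the numbering such that numbering from this end puts the carbonyl group at C-2 rather than C-6.
With this numbering: the carbonyl at C-2; the triple bond between C-4 and C-5.
Putting it together: hept-4-yn-2-one.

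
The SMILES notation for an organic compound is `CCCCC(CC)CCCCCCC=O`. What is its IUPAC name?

Counting along the main chain through the –CHO group gives 12 carbons: the parent is dodecane.
The principal characteristic group is an aldehyde (terminal –CHO), named with the suffix -al.
Choose the numbering such that the aldehyde carbon is C-1 by definition.
That gives an ethyl group at C-8.
Putting it together: 8-ethyldodecanal.

8-ethyldodecanal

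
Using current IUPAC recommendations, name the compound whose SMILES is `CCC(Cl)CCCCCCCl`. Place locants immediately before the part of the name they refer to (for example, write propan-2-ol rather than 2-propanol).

The longest carbon chain is 9 atoms: the parent is nonane.
Choose the numbering such that the substituent locant set {1,7} is lower than {3,9} at the first point of difference.
With this numbering: chloro groups at C-1 and C-7.
Assembling the pieces gives 1,7-dichlorononane.

1,7-dichlorononane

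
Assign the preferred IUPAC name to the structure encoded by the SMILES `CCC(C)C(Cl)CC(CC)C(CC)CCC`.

4-chloro-6,7-diethyl-3-methyldecane

The parent chain contains 10 carbons (decane).
Number the chain so that the substituent locant set {3,4,6,7} is lower than {4,5,7,8} at the first point of difference.
That gives a chloro group at C-4; ethyl groups at C-6 and C-7; a methyl group at C-3.
Substituent prefixes are cited in alphabetical order (multiplying prefixes like di-/tri- are ignored for ordering).
Assembling the pieces gives 4-chloro-6,7-diethyl-3-methyldecane.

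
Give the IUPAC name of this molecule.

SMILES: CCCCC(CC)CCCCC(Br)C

2-bromo-7-ethylundecane

The longest carbon chain is 11 atoms: the parent is undecane.
Choose the numbering such that the substituent locant set {2,7} is lower than {5,10} at the first point of difference.
This places a bromo group at C-2; an ethyl group at C-7.
Substituent prefixes are cited in alphabetical order (multiplying prefixes like di-/tri- are ignored for ordering).
The name is 2-bromo-7-ethylundecane.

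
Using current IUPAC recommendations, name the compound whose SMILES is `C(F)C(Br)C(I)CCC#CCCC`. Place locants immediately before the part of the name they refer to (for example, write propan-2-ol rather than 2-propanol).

Counting along the main chain through the multiple bond gives 10 carbons: the parent is decane.
The chain contains a C≡C triple bond, so the unsaturation ending is -yne.
The numbering direction is chosen so that numbering from this end puts the triple bond at C-4 rather than C-6.
This places the triple bond between C-4 and C-5; a bromo group at C-9; a fluoro group at C-10; an iodo group at C-8.
The substituents are ordered alphabetically, ignoring any di-/tri- multipliers.
Putting it together: 9-bromo-10-fluoro-8-iododec-4-yne.

9-bromo-10-fluoro-8-iododec-4-yne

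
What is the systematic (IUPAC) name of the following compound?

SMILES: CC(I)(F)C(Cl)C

The longest carbon chain is 4 atoms: the parent is butane.
Number the chain so that the substituent locant set {2,2,3} is lower than {2,3,3} at the first point of difference.
That gives a chloro group at C-3; a fluoro group at C-2; an iodo group at C-2.
Substituent prefixes are cited in alphabetical order (multiplying prefixes like di-/tri- are ignored for ordering).
Putting it together: 3-chloro-2-fluoro-2-iodobutane.

3-chloro-2-fluoro-2-iodobutane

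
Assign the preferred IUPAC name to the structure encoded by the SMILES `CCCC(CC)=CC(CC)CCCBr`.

The longest carbon chain that includes the multiple bond has 9 carbons, so the parent hydride is nonane.
There is one C=C double bond, indicated by the ending -ene.
Choose the numbering such that numbering from this end puts the double bond at C-4 rather than C-5.
With this numbering: the double bond between C-4 and C-5; a bromo group at C-9; ethyl groups at C-4 and C-6.
The substituents are ordered alphabetically, ignoring any di-/tri- multipliers.
The name is 9-bromo-4,6-diethylnon-4-ene.

9-bromo-4,6-diethylnon-4-ene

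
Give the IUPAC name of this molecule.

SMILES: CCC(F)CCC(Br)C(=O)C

3-bromo-6-fluorooctan-2-one

Counting along the main chain through the carbonyl gives 8 carbons: the parent is octane.
The principal characteristic group is a ketone (C=O on an internal carbon), named with the suffix -one.
The numbering direction is chosen so that numbering from this end puts the carbonyl group at C-2 rather than C-7.
With this numbering: the carbonyl at C-2; a bromo group at C-3; a fluoro group at C-6.
Substituent prefixes are cited in alphabetical order (multiplying prefixes like di-/tri- are ignored for ordering).
Putting it together: 3-bromo-6-fluorooctan-2-one.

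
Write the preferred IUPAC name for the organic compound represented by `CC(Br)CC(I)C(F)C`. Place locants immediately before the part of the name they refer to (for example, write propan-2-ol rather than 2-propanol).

5-bromo-2-fluoro-3-iodohexane

The longest carbon chain is 6 atoms: the parent is hexane.
Number the chain so that the substituent locant set {2,3,5} is lower than {2,4,5} at the first point of difference.
This places a bromo group at C-5; a fluoro group at C-2; an iodo group at C-3.
Prefixes are listed alphabetically: bromo, fluoro, iodo.
The name is 5-bromo-2-fluoro-3-iodohexane.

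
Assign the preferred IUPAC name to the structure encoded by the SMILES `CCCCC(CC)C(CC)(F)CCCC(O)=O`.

5,6-diethyl-5-fluorodecanoic acid

The longest chain bearing the –COOH group is 10 carbons long (decane).
The principal characteristic group is a carboxylic acid (terminal –COOH), named with the suffix -oic acid.
Number the chain so that the carboxylic acid carbon is C-1 by definition.
This places ethyl groups at C-5 and C-6; a fluoro group at C-5.
The substituents are ordered alphabetically, ignoring any di-/tri- multipliers.
Assembling the pieces gives 5,6-diethyl-5-fluorodecanoic acid.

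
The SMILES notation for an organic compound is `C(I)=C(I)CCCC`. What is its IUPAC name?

1,2-diiodohex-1-ene

The longest chain bearing the multiple bond is 6 carbons long (hexane).
There is one C=C double bond, indicated by the ending -ene.
The numbering direction is chosen so that numbering from this end puts the double bond at C-1 rather than C-5.
This places the double bond between C-1 and C-2; iodo groups at C-1 and C-2.
Putting it together: 1,2-diiodohex-1-ene.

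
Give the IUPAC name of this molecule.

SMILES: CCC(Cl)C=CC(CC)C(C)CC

3-chloro-6-ethyl-7-methylnon-4-ene

The longest chain bearing the multiple bond is 9 carbons long (nonane).
The chain contains a C=C double bond, so the unsaturation ending is -ene.
Choose the numbering such that numbering from this end puts the double bond at C-4 rather than C-5.
That gives the double bond between C-4 and C-5; a chloro group at C-3; an ethyl group at C-6; a methyl group at C-7.
Prefixes are listed alphabetically: chloro, ethyl, methyl.
Putting it together: 3-chloro-6-ethyl-7-methylnon-4-ene.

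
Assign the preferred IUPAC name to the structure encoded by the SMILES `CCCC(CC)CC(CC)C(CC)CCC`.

4,5,7-triethyldecane

The parent chain contains 10 carbons (decane).
Choose the numbering such that the substituent locant set {4,5,7} is lower than {4,6,7} at the first point of difference.
That gives ethyl groups at C-4 and C-5 and C-7.
The name is 4,5,7-triethyldecane.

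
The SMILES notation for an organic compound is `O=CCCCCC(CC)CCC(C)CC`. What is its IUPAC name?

The longest carbon chain that includes the –CHO group has 11 carbons, so the parent hydride is undecane.
An aldehyde (terminal –CHO) is the principal characteristic group, giving the suffix -al.
Number the chain so that the aldehyde carbon is C-1 by definition.
With this numbering: an ethyl group at C-6; a methyl group at C-9.
Prefixes are listed alphabetically: ethyl, methyl.
The name is 6-ethyl-9-methylundecanal.

6-ethyl-9-methylundecanal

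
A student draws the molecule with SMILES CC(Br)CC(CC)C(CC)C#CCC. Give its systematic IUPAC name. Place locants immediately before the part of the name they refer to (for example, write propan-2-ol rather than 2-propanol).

8-bromo-5,6-diethylnon-3-yne

The longest carbon chain that includes the multiple bond has 9 carbons, so the parent hydride is nonane.
A C≡C triple bond in the chain gives the infix -yne-.
Number the chain so that numbering from this end puts the triple bond at C-3 rather than C-6.
With this numbering: the triple bond between C-3 and C-4; a bromo group at C-8; ethyl groups at C-5 and C-6.
Substituent prefixes are cited in alphabetical order (multiplying prefixes like di-/tri- are ignored for ordering).
Putting it together: 8-bromo-5,6-diethylnon-3-yne.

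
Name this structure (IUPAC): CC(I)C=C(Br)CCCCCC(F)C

The longest chain bearing the multiple bond is 11 carbons long (undecane).
The chain contains a C=C double bond, so the unsaturation ending is -ene.
Choose the numbering such that numbering from this end puts the double bond at C-3 rather than C-8.
With this numbering: the double bond between C-3 and C-4; a bromo group at C-4; a fluoro group at C-10; an iodo group at C-2.
Prefixes are listed alphabetically: bromo, fluoro, iodo.
Putting it together: 4-bromo-10-fluoro-2-iodoundec-3-ene.

4-bromo-10-fluoro-2-iodoundec-3-ene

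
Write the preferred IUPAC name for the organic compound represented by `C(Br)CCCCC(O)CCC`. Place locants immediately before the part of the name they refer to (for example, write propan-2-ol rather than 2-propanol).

The longest chain bearing the –OH group is 9 carbons long (nonane).
An alcohol (–OH) is the principal characteristic group, giving the suffix -ol.
Choose the numbering such that numbering from this end puts the hydroxyl group at C-4 rather than C-6.
With this numbering: the hydroxyl at C-4; a bromo group at C-9.
The name is 9-bromononan-4-ol.

9-bromononan-4-ol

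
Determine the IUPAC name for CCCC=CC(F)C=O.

2-fluorohept-3-enal

The longest carbon chain that includes the –CHO group and the multiple bond has 7 carbons, so the parent hydride is heptane.
The highest-priority functional group is an aldehyde (terminal –CHO), so the name ends in -al.
There is one C=C double bond, indicated by the ending -ene.
Number the chain so that the aldehyde carbon is C-1 by definition.
That gives the double bond between C-3 and C-4; a fluoro group at C-2.
Assembling the pieces gives 2-fluorohept-3-enal.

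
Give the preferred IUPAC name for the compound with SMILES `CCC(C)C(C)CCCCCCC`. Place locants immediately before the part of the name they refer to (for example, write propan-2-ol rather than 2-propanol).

3,4-dimethylundecane

The parent chain contains 11 carbons (undecane).
The numbering direction is chosen so that the substituent locant set {3,4} is lower than {8,9} at the first point of difference.
With this numbering: methyl groups at C-3 and C-4.
Putting it together: 3,4-dimethylundecane.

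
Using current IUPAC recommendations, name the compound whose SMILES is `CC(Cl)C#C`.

3-chlorobut-1-yne

Counting along the main chain through the multiple bond gives 4 carbons: the parent is butane.
A C≡C triple bond in the chain gives the infix -yne-.
Choose the numbering such that numbering from this end puts the triple bond at C-1 rather than C-3.
That gives the triple bond between C-1 and C-2; a chloro group at C-3.
The name is 3-chlorobut-1-yne.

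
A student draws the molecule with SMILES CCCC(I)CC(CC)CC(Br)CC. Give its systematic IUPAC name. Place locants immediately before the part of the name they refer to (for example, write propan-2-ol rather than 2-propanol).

The longest continuous carbon chain has 10 atoms, so the parent hydride is decane.
Number the chain so that the substituent locant set {3,5,7} is lower than {4,6,8} at the first point of difference.
With this numbering: a bromo group at C-3; an ethyl group at C-5; an iodo group at C-7.
Prefixes are listed alphabetically: bromo, ethyl, iodo.
The name is 3-bromo-5-ethyl-7-iododecane.

3-bromo-5-ethyl-7-iododecane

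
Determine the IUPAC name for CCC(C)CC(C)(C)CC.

The longest carbon chain is 7 atoms: the parent is heptane.
The numbering direction is chosen so that the substituent locant set {3,3,5} is lower than {3,5,5} at the first point of difference.
That gives methyl groups at C-3 (×2) and C-5.
Assembling the pieces gives 3,3,5-trimethylheptane.

3,3,5-trimethylheptane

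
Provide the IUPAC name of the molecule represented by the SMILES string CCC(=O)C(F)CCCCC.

4-fluorononan-3-one

The longest carbon chain that includes the carbonyl has 9 carbons, so the parent hydride is nonane.
A ketone (C=O on an internal carbon) is the principal characteristic group, giving the suffix -one.
Number the chain so that numbering from this end puts the carbonyl group at C-3 rather than C-7.
That gives the carbonyl at C-3; a fluoro group at C-4.
Putting it together: 4-fluorononan-3-one.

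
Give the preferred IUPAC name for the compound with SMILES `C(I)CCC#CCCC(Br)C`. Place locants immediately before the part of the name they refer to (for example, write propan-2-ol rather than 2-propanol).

8-bromo-1-iodonon-4-yne

Counting along the main chain through the multiple bond gives 9 carbons: the parent is nonane.
The chain contains a C≡C triple bond, so the unsaturation ending is -yne.
Choose the numbering such that numbering from this end puts the triple bond at C-4 rather than C-5.
That gives the triple bond between C-4 and C-5; a bromo group at C-8; an iodo group at C-1.
The substituents are ordered alphabetically, ignoring any di-/tri- multipliers.
The name is 8-bromo-1-iodonon-4-yne.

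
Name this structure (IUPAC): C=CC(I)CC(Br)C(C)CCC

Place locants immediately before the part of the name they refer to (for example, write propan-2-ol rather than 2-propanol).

The longest carbon chain that includes the multiple bond has 9 carbons, so the parent hydride is nonane.
The chain contains a C=C double bond, so the unsaturation ending is -ene.
Choose the numbering such that numbering from this end puts the double bond at C-1 rather than C-8.
With this numbering: the double bond between C-1 and C-2; a bromo group at C-5; an iodo group at C-3; a methyl group at C-6.
Substituent prefixes are cited in alphabetical order (multiplying prefixes like di-/tri- are ignored for ordering).
The name is 5-bromo-3-iodo-6-methylnon-1-ene.

5-bromo-3-iodo-6-methylnon-1-ene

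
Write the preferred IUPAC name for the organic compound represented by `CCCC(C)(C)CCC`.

The parent chain contains 7 carbons (heptane).
The molecule is symmetric, so either numbering direction gives the same locants.
This places two methyl groups at C-4.
Putting it together: 4,4-dimethylheptane.

4,4-dimethylheptane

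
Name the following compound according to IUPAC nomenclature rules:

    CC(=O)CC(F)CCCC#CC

4-fluorodec-8-yn-2-one

The longest chain bearing the carbonyl and the multiple bond is 10 carbons long (decane).
A ketone (C=O on an internal carbon) is the principal characteristic group, giving the suffix -one.
A C≡C triple bond in the chain gives the infix -yne-.
Number the chain so that numbering from this end puts the carbonyl group at C-2 rather than C-9.
This places the carbonyl at C-2; the triple bond between C-8 and C-9; a fluoro group at C-4.
Assembling the pieces gives 4-fluorodec-8-yn-2-one.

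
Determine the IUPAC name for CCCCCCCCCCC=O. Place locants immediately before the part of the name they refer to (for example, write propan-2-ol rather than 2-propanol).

The longest chain bearing the –CHO group is 11 carbons long (undecane).
The principal characteristic group is an aldehyde (terminal –CHO), named with the suffix -al.
The numbering direction is chosen so that the aldehyde carbon is C-1 by definition.
Putting it together: undecanal.

undecanal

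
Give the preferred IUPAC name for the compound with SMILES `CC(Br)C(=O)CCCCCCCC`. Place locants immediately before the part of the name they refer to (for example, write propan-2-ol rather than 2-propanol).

The longest chain bearing the carbonyl is 11 carbons long (undecane).
The highest-priority functional group is a ketone (C=O on an internal carbon), so the name ends in -one.
Number the chain so that numbering from this end puts the carbonyl group at C-3 rather than C-9.
With this numbering: the carbonyl at C-3; a bromo group at C-2.
Assembling the pieces gives 2-bromoundecan-3-one.

2-bromoundecan-3-one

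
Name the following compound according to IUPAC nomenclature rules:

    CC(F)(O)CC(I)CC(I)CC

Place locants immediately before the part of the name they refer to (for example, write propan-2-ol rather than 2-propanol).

Counting along the main chain through the –OH group gives 8 carbons: the parent is octane.
The highest-priority functional group is an alcohol (–OH), so the name ends in -ol.
Choose the numbering such that numbering from this end puts the hydroxyl group at C-2 rather than C-7.
That gives the hydroxyl at C-2; a fluoro group at C-2; iodo groups at C-4 and C-6.
Prefixes are listed alphabetically: fluoro, iodo.
Assembling the pieces gives 2-fluoro-4,6-diiodooctan-2-ol.

2-fluoro-4,6-diiodooctan-2-ol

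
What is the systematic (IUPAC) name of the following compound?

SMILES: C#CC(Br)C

3-bromobut-1-yne

The longest chain bearing the multiple bond is 4 carbons long (butane).
A C≡C triple bond in the chain gives the infix -yne-.
Choose the numbering such that numbering from this end puts the triple bond at C-1 rather than C-3.
That gives the triple bond between C-1 and C-2; a bromo group at C-3.
Assembling the pieces gives 3-bromobut-1-yne.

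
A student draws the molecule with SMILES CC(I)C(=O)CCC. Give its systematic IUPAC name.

2-iodohexan-3-one

The longest chain bearing the carbonyl is 6 carbons long (hexane).
The highest-priority functional group is a ketone (C=O on an internal carbon), so the name ends in -one.
Choose the numbering such that numbering from this end puts the carbonyl group at C-3 rather than C-4.
That gives the carbonyl at C-3; an iodo group at C-2.
Assembling the pieces gives 2-iodohexan-3-one.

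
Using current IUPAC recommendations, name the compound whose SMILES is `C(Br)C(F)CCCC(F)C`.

1-bromo-2,6-difluoroheptane

The parent chain contains 7 carbons (heptane).
Number the chain so that the substituent locant set {1,2,6} is lower than {2,6,7} at the first point of difference.
This places a bromo group at C-1; fluoro groups at C-2 and C-6.
Prefixes are listed alphabetically: bromo, fluoro.
Assembling the pieces gives 1-bromo-2,6-difluoroheptane.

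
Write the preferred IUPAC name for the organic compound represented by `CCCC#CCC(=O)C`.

oct-4-yn-2-one

The longest carbon chain that includes the carbonyl and the multiple bond has 8 carbons, so the parent hydride is octane.
The principal characteristic group is a ketone (C=O on an internal carbon), named with the suffix -one.
A C≡C triple bond in the chain gives the infix -yne-.
Choose the numbering such that numbering from this end puts the carbonyl group at C-2 rather than C-7.
This places the carbonyl at C-2; the triple bond between C-4 and C-5.
The name is oct-4-yn-2-one.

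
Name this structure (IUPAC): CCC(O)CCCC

The longest chain bearing the –OH group is 7 carbons long (heptane).
The principal characteristic group is an alcohol (–OH), named with the suffix -ol.
The numbering direction is chosen so that numbering from this end puts the hydroxyl group at C-3 rather than C-5.
With this numbering: the hydroxyl at C-3.
Assembling the pieces gives heptan-3-ol.

heptan-3-ol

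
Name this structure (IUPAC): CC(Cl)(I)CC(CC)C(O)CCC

The longest chain bearing the –OH group is 8 carbons long (octane).
An alcohol (–OH) is the principal characteristic group, giving the suffix -ol.
Choose the numbering such that numbering from this end puts the hydroxyl group at C-4 rather than C-5.
This places the hydroxyl at C-4; a chloro group at C-7; an ethyl group at C-5; an iodo group at C-7.
Substituent prefixes are cited in alphabetical order (multiplying prefixes like di-/tri- are ignored for ordering).
Assembling the pieces gives 7-chloro-5-ethyl-7-iodooctan-4-ol.

7-chloro-5-ethyl-7-iodooctan-4-ol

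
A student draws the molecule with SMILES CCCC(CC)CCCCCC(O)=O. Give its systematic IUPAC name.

The longest carbon chain that includes the –COOH group has 10 carbons, so the parent hydride is decane.
The principal characteristic group is a carboxylic acid (terminal –COOH), named with the suffix -oic acid.
The numbering direction is chosen so that the carboxylic acid carbon is C-1 by definition.
This places an ethyl group at C-7.
Assembling the pieces gives 7-ethyldecanoic acid.

7-ethyldecanoic acid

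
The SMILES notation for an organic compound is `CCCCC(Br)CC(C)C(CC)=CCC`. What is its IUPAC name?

The longest chain bearing the multiple bond is 11 carbons long (undecane).
There is one C=C double bond, indicated by the ending -ene.
Number the chain so that numbering from this end puts the double bond at C-3 rather than C-8.
With this numbering: the double bond between C-3 and C-4; a bromo group at C-7; an ethyl group at C-4; a methyl group at C-5.
Prefixes are listed alphabetically: bromo, ethyl, methyl.
The name is 7-bromo-4-ethyl-5-methylundec-3-ene.

7-bromo-4-ethyl-5-methylundec-3-ene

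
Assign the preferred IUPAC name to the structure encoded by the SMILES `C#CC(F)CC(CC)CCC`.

5-ethyl-3-fluorooct-1-yne

The longest carbon chain that includes the multiple bond has 8 carbons, so the parent hydride is octane.
The chain contains a C≡C triple bond, so the unsaturation ending is -yne.
Number the chain so that numbering from this end puts the triple bond at C-1 rather than C-7.
That gives the triple bond between C-1 and C-2; an ethyl group at C-5; a fluoro group at C-3.
Substituent prefixes are cited in alphabetical order (multiplying prefixes like di-/tri- are ignored for ordering).
Putting it together: 5-ethyl-3-fluorooct-1-yne.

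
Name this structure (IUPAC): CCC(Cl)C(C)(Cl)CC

The longest carbon chain is 6 atoms: the parent is hexane.
Choose the numbering such that the substituent locant set {3,3,4} is lower than {3,4,4} at the first point of difference.
With this numbering: chloro groups at C-3 and C-4; a methyl group at C-3.
The substituents are ordered alphabetically, ignoring any di-/tri- multipliers.
The name is 3,4-dichloro-3-methylhexane.

3,4-dichloro-3-methylhexane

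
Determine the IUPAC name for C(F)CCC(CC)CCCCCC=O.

The longest chain bearing the –CHO group is 10 carbons long (decane).
The highest-priority functional group is an aldehyde (terminal –CHO), so the name ends in -al.
The numbering direction is chosen so that the aldehyde carbon is C-1 by definition.
That gives an ethyl group at C-7; a fluoro group at C-10.
Substituent prefixes are cited in alphabetical order (multiplying prefixes like di-/tri- are ignored for ordering).
Assembling the pieces gives 7-ethyl-10-fluorodecanal.

7-ethyl-10-fluorodecanal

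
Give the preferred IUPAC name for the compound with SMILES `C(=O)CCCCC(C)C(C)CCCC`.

6,7-dimethylundecanal

The longest carbon chain that includes the –CHO group has 11 carbons, so the parent hydride is undecane.
The highest-priority functional group is an aldehyde (terminal –CHO), so the name ends in -al.
The numbering direction is chosen so that the aldehyde carbon is C-1 by definition.
That gives methyl groups at C-6 and C-7.
The name is 6,7-dimethylundecanal.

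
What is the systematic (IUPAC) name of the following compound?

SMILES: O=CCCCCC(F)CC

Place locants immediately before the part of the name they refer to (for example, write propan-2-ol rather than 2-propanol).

The longest chain bearing the –CHO group is 8 carbons long (octane).
The highest-priority functional group is an aldehyde (terminal –CHO), so the name ends in -al.
The numbering direction is chosen so that the aldehyde carbon is C-1 by definition.
With this numbering: a fluoro group at C-6.
Assembling the pieces gives 6-fluorooctanal.

6-fluorooctanal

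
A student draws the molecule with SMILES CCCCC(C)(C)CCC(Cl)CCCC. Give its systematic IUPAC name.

8-chloro-5,5-dimethyldodecane

The longest carbon chain is 12 atoms: the parent is dodecane.
Number the chain so that the substituent locant set {5,5,8} is lower than {5,8,8} at the first point of difference.
That gives a chloro group at C-8; two methyl groups at C-5.
The substituents are ordered alphabetically, ignoring any di-/tri- multipliers.
Assembling the pieces gives 8-chloro-5,5-dimethyldodecane.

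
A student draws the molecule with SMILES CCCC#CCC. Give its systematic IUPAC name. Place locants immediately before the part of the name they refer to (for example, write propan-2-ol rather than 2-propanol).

Counting along the main chain through the multiple bond gives 7 carbons: the parent is heptane.
There is one C≡C triple bond, indicated by the ending -yne.
Choose the numbering such that numbering from this end puts the triple bond at C-3 rather than C-4.
This places the triple bond between C-3 and C-4.
Assembling the pieces gives hept-3-yne.

hept-3-yne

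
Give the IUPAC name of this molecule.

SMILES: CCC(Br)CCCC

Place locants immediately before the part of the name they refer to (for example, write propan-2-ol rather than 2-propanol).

3-bromoheptane

The parent chain contains 7 carbons (heptane).
Number the chain so that the substituent locant set {3} is lower than {5} at the first point of difference.
With this numbering: a bromo group at C-3.
The name is 3-bromoheptane.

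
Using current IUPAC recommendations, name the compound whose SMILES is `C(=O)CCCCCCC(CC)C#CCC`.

The longest chain bearing the –CHO group and the multiple bond is 12 carbons long (dodecane).
The principal characteristic group is an aldehyde (terminal –CHO), named with the suffix -al.
There is one C≡C triple bond, indicated by the ending -yne.
Number the chain so that the aldehyde carbon is C-1 by definition.
With this numbering: the triple bond between C-9 and C-10; an ethyl group at C-8.
The name is 8-ethyldodec-9-ynal.

8-ethyldodec-9-ynal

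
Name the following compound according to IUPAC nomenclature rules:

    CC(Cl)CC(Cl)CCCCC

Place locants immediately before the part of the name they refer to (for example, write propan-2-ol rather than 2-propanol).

The longest continuous carbon chain has 9 atoms, so the parent hydride is nonane.
Number the chain so that the substituent locant set {2,4} is lower than {6,8} at the first point of difference.
That gives chloro groups at C-2 and C-4.
Putting it together: 2,4-dichlorononane.

2,4-dichlorononane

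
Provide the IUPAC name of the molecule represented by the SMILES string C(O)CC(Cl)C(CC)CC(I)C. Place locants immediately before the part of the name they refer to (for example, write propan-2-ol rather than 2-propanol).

The longest chain bearing the –OH group is 7 carbons long (heptane).
The principal characteristic group is an alcohol (–OH), named with the suffix -ol.
Choose the numbering such that numbering from this end puts the hydroxyl group at C-1 rather than C-7.
That gives the hydroxyl at C-1; a chloro group at C-3; an ethyl group at C-4; an iodo group at C-6.
The substituents are ordered alphabetically, ignoring any di-/tri- multipliers.
The name is 3-chloro-4-ethyl-6-iodoheptan-1-ol.

3-chloro-4-ethyl-6-iodoheptan-1-ol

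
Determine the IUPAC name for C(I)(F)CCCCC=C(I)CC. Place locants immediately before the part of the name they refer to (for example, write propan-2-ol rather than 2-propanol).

9-fluoro-3,9-diiodonon-3-ene

The longest chain bearing the multiple bond is 9 carbons long (nonane).
A C=C double bond in the chain gives the infix -ene-.
Choose the numbering such that numbering from this end puts the double bond at C-3 rather than C-6.
With this numbering: the double bond between C-3 and C-4; a fluoro group at C-9; iodo groups at C-3 and C-9.
Prefixes are listed alphabetically: fluoro, iodo.
Putting it together: 9-fluoro-3,9-diiodonon-3-ene.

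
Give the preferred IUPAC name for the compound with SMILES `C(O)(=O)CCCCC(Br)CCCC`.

The longest chain bearing the –COOH group is 10 carbons long (decane).
A carboxylic acid (terminal –COOH) is the principal characteristic group, giving the suffix -oic acid.
Choose the numbering such that the carboxylic acid carbon is C-1 by definition.
This places a bromo group at C-6.
Putting it together: 6-bromodecanoic acid.

6-bromodecanoic acid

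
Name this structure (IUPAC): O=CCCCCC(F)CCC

6-fluorononanal

The longest chain bearing the –CHO group is 9 carbons long (nonane).
The principal characteristic group is an aldehyde (terminal –CHO), named with the suffix -al.
The numbering direction is chosen so that the aldehyde carbon is C-1 by definition.
With this numbering: a fluoro group at C-6.
Putting it together: 6-fluorononanal.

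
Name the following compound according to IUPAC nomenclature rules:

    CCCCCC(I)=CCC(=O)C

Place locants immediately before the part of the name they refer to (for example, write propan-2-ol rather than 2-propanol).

Counting along the main chain through the carbonyl and the multiple bond gives 10 carbons: the parent is decane.
The principal characteristic group is a ketone (C=O on an internal carbon), named with the suffix -one.
The chain contains a C=C double bond, so the unsaturation ending is -ene.
Number the chain so that numbering from this end puts the carbonyl group at C-2 rather than C-9.
This places the carbonyl at C-2; the double bond between C-4 and C-5; an iodo group at C-5.
Putting it together: 5-iododec-4-en-2-one.

5-iododec-4-en-2-one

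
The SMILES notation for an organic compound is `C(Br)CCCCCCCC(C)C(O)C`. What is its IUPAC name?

Counting along the main chain through the –OH group gives 11 carbons: the parent is undecane.
The highest-priority functional group is an alcohol (–OH), so the name ends in -ol.
The numbering direction is chosen so that numbering from this end puts the hydroxyl group at C-2 rather than C-10.
With this numbering: the hydroxyl at C-2; a bromo group at C-11; a methyl group at C-3.
Prefixes are listed alphabetically: bromo, methyl.
Assembling the pieces gives 11-bromo-3-methylundecan-2-ol.

11-bromo-3-methylundecan-2-ol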